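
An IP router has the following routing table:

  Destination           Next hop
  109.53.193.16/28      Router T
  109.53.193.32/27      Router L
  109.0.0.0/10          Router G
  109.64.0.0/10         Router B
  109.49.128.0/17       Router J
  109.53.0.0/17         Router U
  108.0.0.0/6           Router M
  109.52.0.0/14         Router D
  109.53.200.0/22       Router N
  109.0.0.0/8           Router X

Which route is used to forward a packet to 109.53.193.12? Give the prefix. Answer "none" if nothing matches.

Entries matching 109.53.193.12:
  108.0.0.0/6 (108.0.0.0 - 111.255.255.255)
  109.0.0.0/8 (109.0.0.0 - 109.255.255.255)
  109.0.0.0/10 (109.0.0.0 - 109.63.255.255)
  109.52.0.0/14 (109.52.0.0 - 109.55.255.255)
Most specific is 109.52.0.0/14.

109.52.0.0/14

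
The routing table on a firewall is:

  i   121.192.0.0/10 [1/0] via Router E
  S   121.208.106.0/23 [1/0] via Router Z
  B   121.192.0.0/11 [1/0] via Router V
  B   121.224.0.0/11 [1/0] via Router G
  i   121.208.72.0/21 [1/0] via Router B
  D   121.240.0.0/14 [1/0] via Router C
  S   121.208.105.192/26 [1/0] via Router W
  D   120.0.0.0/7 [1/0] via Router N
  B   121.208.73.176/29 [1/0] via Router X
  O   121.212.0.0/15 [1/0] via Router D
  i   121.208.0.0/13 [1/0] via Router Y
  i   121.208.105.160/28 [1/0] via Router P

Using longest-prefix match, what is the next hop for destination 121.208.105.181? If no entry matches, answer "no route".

Routes whose prefix contains 121.208.105.181:
  120.0.0.0/7 (120.0.0.0 - 121.255.255.255) -> Router N
  121.192.0.0/10 (121.192.0.0 - 121.255.255.255) -> Router E
  121.192.0.0/11 (121.192.0.0 - 121.223.255.255) -> Router V
  121.208.0.0/13 (121.208.0.0 - 121.215.255.255) -> Router Y
More-specific entries that do NOT match:
  121.208.73.176/29 (121.208.73.176 - 121.208.73.183) does not contain 121.208.105.181
  121.208.105.160/28 (121.208.105.160 - 121.208.105.175) does not contain 121.208.105.181
  121.208.105.192/26 (121.208.105.192 - 121.208.105.255) does not contain 121.208.105.181
  121.208.106.0/23 (121.208.106.0 - 121.208.107.255) does not contain 121.208.105.181
  121.208.72.0/21 (121.208.72.0 - 121.208.79.255) does not contain 121.208.105.181
  121.212.0.0/15 (121.212.0.0 - 121.213.255.255) does not contain 121.208.105.181
  121.240.0.0/14 (121.240.0.0 - 121.243.255.255) does not contain 121.208.105.181
Longest matching prefix is /13 -> next hop Router Y.

Router Y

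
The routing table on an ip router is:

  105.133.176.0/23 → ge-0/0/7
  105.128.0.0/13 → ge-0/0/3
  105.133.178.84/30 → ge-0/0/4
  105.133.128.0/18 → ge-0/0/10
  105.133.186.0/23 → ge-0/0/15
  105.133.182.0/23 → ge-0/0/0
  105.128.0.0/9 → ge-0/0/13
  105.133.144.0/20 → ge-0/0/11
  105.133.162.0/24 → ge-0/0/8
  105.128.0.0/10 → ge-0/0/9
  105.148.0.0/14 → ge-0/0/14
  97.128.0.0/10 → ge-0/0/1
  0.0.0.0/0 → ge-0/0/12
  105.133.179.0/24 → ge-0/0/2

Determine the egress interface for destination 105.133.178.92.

Routes whose prefix contains 105.133.178.92:
  0.0.0.0/0 (default, matches everything) -> ge-0/0/12
  105.128.0.0/9 (105.128.0.0 - 105.255.255.255) -> ge-0/0/13
  105.128.0.0/10 (105.128.0.0 - 105.191.255.255) -> ge-0/0/9
  105.128.0.0/13 (105.128.0.0 - 105.135.255.255) -> ge-0/0/3
  105.133.128.0/18 (105.133.128.0 - 105.133.191.255) -> ge-0/0/10
More-specific entries that do NOT match:
  105.133.178.84/30 (105.133.178.84 - 105.133.178.87) does not contain 105.133.178.92
  105.133.162.0/24 (105.133.162.0 - 105.133.162.255) does not contain 105.133.178.92
  105.133.179.0/24 (105.133.179.0 - 105.133.179.255) does not contain 105.133.178.92
  105.133.176.0/23 (105.133.176.0 - 105.133.177.255) does not contain 105.133.178.92
  105.133.186.0/23 (105.133.186.0 - 105.133.187.255) does not contain 105.133.178.92
  105.133.182.0/23 (105.133.182.0 - 105.133.183.255) does not contain 105.133.178.92
  105.133.144.0/20 (105.133.144.0 - 105.133.159.255) does not contain 105.133.178.92
Longest matching prefix is /18 -> interface ge-0/0/10.

ge-0/0/10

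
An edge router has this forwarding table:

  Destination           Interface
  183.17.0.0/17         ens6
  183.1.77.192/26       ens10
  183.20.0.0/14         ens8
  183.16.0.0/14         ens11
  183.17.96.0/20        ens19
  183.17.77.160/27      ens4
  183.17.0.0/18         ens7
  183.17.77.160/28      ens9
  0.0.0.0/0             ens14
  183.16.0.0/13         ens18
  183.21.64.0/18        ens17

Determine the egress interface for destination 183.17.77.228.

Routes whose prefix contains 183.17.77.228:
  0.0.0.0/0 (default, matches everything) -> ens14
  183.16.0.0/13 (183.16.0.0 - 183.23.255.255) -> ens18
  183.16.0.0/14 (183.16.0.0 - 183.19.255.255) -> ens11
  183.17.0.0/17 (183.17.0.0 - 183.17.127.255) -> ens6
More-specific entries that do NOT match:
  183.17.77.160/28 (183.17.77.160 - 183.17.77.175) does not contain 183.17.77.228
  183.17.77.160/27 (183.17.77.160 - 183.17.77.191) does not contain 183.17.77.228
  183.1.77.192/26 (183.1.77.192 - 183.1.77.255) does not contain 183.17.77.228
  183.17.96.0/20 (183.17.96.0 - 183.17.111.255) does not contain 183.17.77.228
  183.17.0.0/18 (183.17.0.0 - 183.17.63.255) does not contain 183.17.77.228
  183.21.64.0/18 (183.21.64.0 - 183.21.127.255) does not contain 183.17.77.228
Longest matching prefix is /17 -> interface ens6.

ens6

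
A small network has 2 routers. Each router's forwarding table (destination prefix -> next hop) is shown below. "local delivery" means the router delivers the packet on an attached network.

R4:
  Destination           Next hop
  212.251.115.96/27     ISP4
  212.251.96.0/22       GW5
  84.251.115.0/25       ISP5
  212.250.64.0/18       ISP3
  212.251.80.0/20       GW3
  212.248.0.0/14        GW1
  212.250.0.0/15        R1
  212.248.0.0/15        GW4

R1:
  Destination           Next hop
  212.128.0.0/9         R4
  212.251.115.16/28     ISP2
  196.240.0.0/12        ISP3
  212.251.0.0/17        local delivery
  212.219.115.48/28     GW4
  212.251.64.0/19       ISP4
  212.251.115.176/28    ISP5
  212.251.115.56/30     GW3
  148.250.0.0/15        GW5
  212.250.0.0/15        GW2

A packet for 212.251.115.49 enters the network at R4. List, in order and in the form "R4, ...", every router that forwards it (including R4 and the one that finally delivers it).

At R4: longest match for 212.251.115.49 is 212.250.0.0/15 -> R1
At R1: longest match for 212.251.115.49 is 212.251.0.0/17 -> local delivery

R4, R1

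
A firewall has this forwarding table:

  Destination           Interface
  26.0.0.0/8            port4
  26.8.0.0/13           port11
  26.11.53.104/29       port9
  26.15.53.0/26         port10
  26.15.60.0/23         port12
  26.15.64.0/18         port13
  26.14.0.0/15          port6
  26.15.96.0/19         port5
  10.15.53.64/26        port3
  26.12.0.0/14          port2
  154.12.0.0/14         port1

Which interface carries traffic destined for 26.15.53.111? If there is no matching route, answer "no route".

port6

Routes whose prefix contains 26.15.53.111:
  26.0.0.0/8 (26.0.0.0 - 26.255.255.255) -> port4
  26.8.0.0/13 (26.8.0.0 - 26.15.255.255) -> port11
  26.12.0.0/14 (26.12.0.0 - 26.15.255.255) -> port2
  26.14.0.0/15 (26.14.0.0 - 26.15.255.255) -> port6
More-specific entries that do NOT match:
  26.11.53.104/29 (26.11.53.104 - 26.11.53.111) does not contain 26.15.53.111
  26.15.53.0/26 (26.15.53.0 - 26.15.53.63) does not contain 26.15.53.111
  10.15.53.64/26 (10.15.53.64 - 10.15.53.127) does not contain 26.15.53.111
  26.15.60.0/23 (26.15.60.0 - 26.15.61.255) does not contain 26.15.53.111
  26.15.96.0/19 (26.15.96.0 - 26.15.127.255) does not contain 26.15.53.111
  26.15.64.0/18 (26.15.64.0 - 26.15.127.255) does not contain 26.15.53.111
Longest matching prefix is /15 -> interface port6.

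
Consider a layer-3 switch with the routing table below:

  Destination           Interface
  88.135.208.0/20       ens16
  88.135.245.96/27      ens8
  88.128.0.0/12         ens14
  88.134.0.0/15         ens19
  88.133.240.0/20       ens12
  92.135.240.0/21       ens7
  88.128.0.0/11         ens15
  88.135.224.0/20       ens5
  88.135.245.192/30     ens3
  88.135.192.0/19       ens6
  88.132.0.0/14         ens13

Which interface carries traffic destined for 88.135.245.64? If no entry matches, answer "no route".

Routes whose prefix contains 88.135.245.64:
  88.128.0.0/11 (88.128.0.0 - 88.159.255.255) -> ens15
  88.128.0.0/12 (88.128.0.0 - 88.143.255.255) -> ens14
  88.132.0.0/14 (88.132.0.0 - 88.135.255.255) -> ens13
  88.134.0.0/15 (88.134.0.0 - 88.135.255.255) -> ens19
More-specific entries that do NOT match:
  88.135.245.192/30 (88.135.245.192 - 88.135.245.195) does not contain 88.135.245.64
  88.135.245.96/27 (88.135.245.96 - 88.135.245.127) does not contain 88.135.245.64
  92.135.240.0/21 (92.135.240.0 - 92.135.247.255) does not contain 88.135.245.64
  88.135.208.0/20 (88.135.208.0 - 88.135.223.255) does not contain 88.135.245.64
  88.133.240.0/20 (88.133.240.0 - 88.133.255.255) does not contain 88.135.245.64
  88.135.224.0/20 (88.135.224.0 - 88.135.239.255) does not contain 88.135.245.64
  88.135.192.0/19 (88.135.192.0 - 88.135.223.255) does not contain 88.135.245.64
Longest matching prefix is /15 -> interface ens19.

ens19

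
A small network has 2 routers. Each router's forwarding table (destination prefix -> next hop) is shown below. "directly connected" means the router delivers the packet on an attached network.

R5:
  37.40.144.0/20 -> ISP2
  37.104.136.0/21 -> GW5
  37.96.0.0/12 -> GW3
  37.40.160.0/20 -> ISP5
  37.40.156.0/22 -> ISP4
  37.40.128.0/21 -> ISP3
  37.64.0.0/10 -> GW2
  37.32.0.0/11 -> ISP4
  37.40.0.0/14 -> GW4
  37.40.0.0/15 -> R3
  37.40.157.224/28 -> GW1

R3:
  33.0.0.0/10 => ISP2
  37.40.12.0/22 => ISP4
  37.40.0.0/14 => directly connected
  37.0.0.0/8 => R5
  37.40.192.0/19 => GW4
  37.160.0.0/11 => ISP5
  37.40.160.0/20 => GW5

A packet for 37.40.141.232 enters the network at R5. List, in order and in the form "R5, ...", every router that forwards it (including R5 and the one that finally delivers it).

R5, R3

At R5: longest match for 37.40.141.232 is 37.40.0.0/15 -> R3
At R3: longest match for 37.40.141.232 is 37.40.0.0/14 -> directly connected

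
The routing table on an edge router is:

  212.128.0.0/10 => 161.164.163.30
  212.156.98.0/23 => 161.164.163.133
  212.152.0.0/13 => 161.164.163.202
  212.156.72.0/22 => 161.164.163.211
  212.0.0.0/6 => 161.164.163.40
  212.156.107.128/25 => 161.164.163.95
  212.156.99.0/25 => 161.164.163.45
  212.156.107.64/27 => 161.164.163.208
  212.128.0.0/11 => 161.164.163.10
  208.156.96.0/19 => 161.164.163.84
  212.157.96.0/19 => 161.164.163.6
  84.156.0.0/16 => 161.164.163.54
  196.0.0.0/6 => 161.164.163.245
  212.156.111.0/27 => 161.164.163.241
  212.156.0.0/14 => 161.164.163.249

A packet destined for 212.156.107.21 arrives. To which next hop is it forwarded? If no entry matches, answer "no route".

Routes whose prefix contains 212.156.107.21:
  212.0.0.0/6 (212.0.0.0 - 215.255.255.255) -> 161.164.163.40
  212.128.0.0/10 (212.128.0.0 - 212.191.255.255) -> 161.164.163.30
  212.128.0.0/11 (212.128.0.0 - 212.159.255.255) -> 161.164.163.10
  212.152.0.0/13 (212.152.0.0 - 212.159.255.255) -> 161.164.163.202
  212.156.0.0/14 (212.156.0.0 - 212.159.255.255) -> 161.164.163.249
More-specific entries that do NOT match:
  212.156.107.64/27 (212.156.107.64 - 212.156.107.95) does not contain 212.156.107.21
  212.156.111.0/27 (212.156.111.0 - 212.156.111.31) does not contain 212.156.107.21
  212.156.107.128/25 (212.156.107.128 - 212.156.107.255) does not contain 212.156.107.21
  212.156.99.0/25 (212.156.99.0 - 212.156.99.127) does not contain 212.156.107.21
  212.156.98.0/23 (212.156.98.0 - 212.156.99.255) does not contain 212.156.107.21
  212.156.72.0/22 (212.156.72.0 - 212.156.75.255) does not contain 212.156.107.21
  208.156.96.0/19 (208.156.96.0 - 208.156.127.255) does not contain 212.156.107.21
  212.157.96.0/19 (212.157.96.0 - 212.157.127.255) does not contain 212.156.107.21
  84.156.0.0/16 (84.156.0.0 - 84.156.255.255) does not contain 212.156.107.21
Longest matching prefix is /14 -> next hop 161.164.163.249.

161.164.163.249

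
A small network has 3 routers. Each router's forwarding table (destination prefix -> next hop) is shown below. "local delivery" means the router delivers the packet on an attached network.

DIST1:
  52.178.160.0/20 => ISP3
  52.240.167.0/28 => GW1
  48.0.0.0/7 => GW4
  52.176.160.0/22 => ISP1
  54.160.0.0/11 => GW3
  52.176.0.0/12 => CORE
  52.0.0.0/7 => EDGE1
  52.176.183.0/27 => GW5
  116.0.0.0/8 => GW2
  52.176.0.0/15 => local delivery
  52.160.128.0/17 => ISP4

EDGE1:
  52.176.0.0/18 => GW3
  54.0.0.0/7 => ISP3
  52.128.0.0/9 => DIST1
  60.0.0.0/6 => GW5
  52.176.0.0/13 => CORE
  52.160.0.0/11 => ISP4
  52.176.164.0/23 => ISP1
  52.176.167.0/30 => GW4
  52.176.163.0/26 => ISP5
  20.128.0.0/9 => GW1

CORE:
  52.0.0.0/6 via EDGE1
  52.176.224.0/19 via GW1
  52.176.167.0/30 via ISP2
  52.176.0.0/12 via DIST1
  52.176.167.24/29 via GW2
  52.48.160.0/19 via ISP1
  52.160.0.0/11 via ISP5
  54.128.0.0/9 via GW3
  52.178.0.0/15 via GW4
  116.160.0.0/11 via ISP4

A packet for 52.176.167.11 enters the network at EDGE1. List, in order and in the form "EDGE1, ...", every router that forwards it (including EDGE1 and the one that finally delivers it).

At EDGE1: longest match for 52.176.167.11 is 52.176.0.0/13 -> CORE
At CORE: longest match for 52.176.167.11 is 52.176.0.0/12 -> DIST1
At DIST1: longest match for 52.176.167.11 is 52.176.0.0/15 -> local delivery

EDGE1, CORE, DIST1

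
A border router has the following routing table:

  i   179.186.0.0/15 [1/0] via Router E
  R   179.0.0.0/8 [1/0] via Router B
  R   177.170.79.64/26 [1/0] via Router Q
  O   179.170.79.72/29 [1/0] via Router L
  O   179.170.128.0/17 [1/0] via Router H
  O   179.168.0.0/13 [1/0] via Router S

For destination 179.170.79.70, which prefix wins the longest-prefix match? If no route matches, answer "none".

Entries matching 179.170.79.70:
  179.0.0.0/8 (179.0.0.0 - 179.255.255.255)
  179.168.0.0/13 (179.168.0.0 - 179.175.255.255)
Most specific is 179.168.0.0/13.

179.168.0.0/13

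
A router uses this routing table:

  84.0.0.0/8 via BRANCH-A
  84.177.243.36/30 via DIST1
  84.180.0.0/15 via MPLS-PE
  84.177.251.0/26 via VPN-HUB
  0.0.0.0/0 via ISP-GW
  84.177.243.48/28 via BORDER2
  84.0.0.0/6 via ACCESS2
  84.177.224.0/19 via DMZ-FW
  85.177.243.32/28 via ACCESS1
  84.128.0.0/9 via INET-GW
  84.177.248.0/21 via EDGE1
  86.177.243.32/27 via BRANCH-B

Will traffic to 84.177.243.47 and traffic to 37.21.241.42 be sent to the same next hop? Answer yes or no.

84.177.243.47: longest match 84.177.224.0/19 -> DMZ-FW
37.21.241.42: longest match 0.0.0.0/0 -> ISP-GW

no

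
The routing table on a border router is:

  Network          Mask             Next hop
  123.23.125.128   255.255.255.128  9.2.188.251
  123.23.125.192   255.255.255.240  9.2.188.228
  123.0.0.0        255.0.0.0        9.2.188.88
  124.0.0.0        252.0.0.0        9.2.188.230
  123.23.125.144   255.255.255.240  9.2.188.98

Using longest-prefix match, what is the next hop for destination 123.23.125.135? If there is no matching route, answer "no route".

Routes whose prefix contains 123.23.125.135:
  123.0.0.0/8 (123.0.0.0 - 123.255.255.255) -> 9.2.188.88
  123.23.125.128/25 (123.23.125.128 - 123.23.125.255) -> 9.2.188.251
More-specific entries that do NOT match:
  123.23.125.192/28 (123.23.125.192 - 123.23.125.207) does not contain 123.23.125.135
  123.23.125.144/28 (123.23.125.144 - 123.23.125.159) does not contain 123.23.125.135
Longest matching prefix is /25 -> next hop 9.2.188.251.

9.2.188.251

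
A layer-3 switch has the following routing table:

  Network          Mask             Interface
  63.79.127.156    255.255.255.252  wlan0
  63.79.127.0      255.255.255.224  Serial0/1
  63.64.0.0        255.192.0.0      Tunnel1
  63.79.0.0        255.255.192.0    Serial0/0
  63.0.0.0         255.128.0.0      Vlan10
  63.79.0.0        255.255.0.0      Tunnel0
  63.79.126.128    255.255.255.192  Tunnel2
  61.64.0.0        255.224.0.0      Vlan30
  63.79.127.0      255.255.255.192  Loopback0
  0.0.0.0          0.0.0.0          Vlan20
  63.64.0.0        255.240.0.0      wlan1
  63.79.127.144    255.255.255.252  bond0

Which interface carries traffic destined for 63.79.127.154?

Routes whose prefix contains 63.79.127.154:
  0.0.0.0/0 (default, matches everything) -> Vlan20
  63.0.0.0/9 (63.0.0.0 - 63.127.255.255) -> Vlan10
  63.64.0.0/10 (63.64.0.0 - 63.127.255.255) -> Tunnel1
  63.64.0.0/12 (63.64.0.0 - 63.79.255.255) -> wlan1
  63.79.0.0/16 (63.79.0.0 - 63.79.255.255) -> Tunnel0
More-specific entries that do NOT match:
  63.79.127.156/30 (63.79.127.156 - 63.79.127.159) does not contain 63.79.127.154
  63.79.127.144/30 (63.79.127.144 - 63.79.127.147) does not contain 63.79.127.154
  63.79.127.0/27 (63.79.127.0 - 63.79.127.31) does not contain 63.79.127.154
  63.79.126.128/26 (63.79.126.128 - 63.79.126.191) does not contain 63.79.127.154
  63.79.127.0/26 (63.79.127.0 - 63.79.127.63) does not contain 63.79.127.154
  63.79.0.0/18 (63.79.0.0 - 63.79.63.255) does not contain 63.79.127.154
Longest matching prefix is /16 -> interface Tunnel0.

Tunnel0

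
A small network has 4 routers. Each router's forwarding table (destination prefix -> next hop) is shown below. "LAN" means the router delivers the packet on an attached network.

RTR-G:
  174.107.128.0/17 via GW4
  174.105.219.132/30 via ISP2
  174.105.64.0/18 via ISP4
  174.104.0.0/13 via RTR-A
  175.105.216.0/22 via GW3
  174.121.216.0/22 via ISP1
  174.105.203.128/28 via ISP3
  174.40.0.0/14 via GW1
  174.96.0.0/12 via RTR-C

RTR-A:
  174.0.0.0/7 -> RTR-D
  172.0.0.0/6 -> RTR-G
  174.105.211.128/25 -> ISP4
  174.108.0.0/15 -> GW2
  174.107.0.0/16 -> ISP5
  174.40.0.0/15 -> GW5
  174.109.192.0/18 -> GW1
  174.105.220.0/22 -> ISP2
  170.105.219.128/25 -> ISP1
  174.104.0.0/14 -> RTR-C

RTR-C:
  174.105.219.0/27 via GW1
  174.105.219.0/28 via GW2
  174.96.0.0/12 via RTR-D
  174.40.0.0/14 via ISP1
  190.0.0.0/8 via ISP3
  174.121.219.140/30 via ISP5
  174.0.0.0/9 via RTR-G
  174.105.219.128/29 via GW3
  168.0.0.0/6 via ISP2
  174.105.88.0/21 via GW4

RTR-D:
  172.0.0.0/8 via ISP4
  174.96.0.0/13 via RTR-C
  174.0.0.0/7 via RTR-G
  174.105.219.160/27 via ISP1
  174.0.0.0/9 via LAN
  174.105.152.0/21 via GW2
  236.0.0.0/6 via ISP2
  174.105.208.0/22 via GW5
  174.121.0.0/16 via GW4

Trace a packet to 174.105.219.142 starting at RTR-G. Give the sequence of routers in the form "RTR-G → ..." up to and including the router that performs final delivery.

RTR-G → RTR-A → RTR-C → RTR-D

At RTR-G: longest match for 174.105.219.142 is 174.104.0.0/13 -> RTR-A
At RTR-A: longest match for 174.105.219.142 is 174.104.0.0/14 -> RTR-C
At RTR-C: longest match for 174.105.219.142 is 174.96.0.0/12 -> RTR-D
At RTR-D: longest match for 174.105.219.142 is 174.0.0.0/9 -> LAN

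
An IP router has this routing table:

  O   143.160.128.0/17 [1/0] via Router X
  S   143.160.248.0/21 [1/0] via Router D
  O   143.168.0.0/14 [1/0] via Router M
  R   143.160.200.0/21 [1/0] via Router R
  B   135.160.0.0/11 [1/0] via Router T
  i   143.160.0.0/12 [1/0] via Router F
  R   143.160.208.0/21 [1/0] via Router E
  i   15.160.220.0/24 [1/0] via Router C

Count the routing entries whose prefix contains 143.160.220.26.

2

Prefixes containing 143.160.220.26:
  143.160.0.0/12 (143.160.0.0 - 143.175.255.255)
  143.160.128.0/17 (143.160.128.0 - 143.160.255.255)
Total matching entries: 2.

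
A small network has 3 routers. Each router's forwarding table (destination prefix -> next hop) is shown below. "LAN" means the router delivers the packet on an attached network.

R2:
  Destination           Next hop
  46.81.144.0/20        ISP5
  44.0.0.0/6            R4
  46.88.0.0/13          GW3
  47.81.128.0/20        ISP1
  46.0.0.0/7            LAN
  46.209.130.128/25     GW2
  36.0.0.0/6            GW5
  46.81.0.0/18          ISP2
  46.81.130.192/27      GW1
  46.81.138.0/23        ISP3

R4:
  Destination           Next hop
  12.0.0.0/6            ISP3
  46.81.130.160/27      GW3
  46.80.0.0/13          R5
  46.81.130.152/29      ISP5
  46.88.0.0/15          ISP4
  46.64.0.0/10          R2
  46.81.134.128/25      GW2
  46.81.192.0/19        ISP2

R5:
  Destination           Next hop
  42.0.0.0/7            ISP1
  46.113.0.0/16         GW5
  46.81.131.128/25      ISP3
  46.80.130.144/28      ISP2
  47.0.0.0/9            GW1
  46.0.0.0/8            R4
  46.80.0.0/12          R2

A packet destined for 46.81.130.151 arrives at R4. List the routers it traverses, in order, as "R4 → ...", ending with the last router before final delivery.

At R4: longest match for 46.81.130.151 is 46.80.0.0/13 -> R5
At R5: longest match for 46.81.130.151 is 46.80.0.0/12 -> R2
At R2: longest match for 46.81.130.151 is 46.0.0.0/7 -> LAN

R4 → R5 → R2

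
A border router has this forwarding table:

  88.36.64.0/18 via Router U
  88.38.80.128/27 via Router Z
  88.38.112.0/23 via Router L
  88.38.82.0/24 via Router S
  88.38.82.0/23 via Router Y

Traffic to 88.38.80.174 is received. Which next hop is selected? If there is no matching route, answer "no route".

No entry's prefix contains 88.38.80.174; there is no default route.

no route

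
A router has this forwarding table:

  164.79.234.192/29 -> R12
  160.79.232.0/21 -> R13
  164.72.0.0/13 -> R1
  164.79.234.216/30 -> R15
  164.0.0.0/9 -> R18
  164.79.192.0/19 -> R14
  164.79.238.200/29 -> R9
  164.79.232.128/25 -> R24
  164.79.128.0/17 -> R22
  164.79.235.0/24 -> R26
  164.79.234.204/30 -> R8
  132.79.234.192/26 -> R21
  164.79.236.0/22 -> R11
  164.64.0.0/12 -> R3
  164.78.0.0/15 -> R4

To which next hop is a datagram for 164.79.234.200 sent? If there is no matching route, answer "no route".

Routes whose prefix contains 164.79.234.200:
  164.0.0.0/9 (164.0.0.0 - 164.127.255.255) -> R18
  164.64.0.0/12 (164.64.0.0 - 164.79.255.255) -> R3
  164.72.0.0/13 (164.72.0.0 - 164.79.255.255) -> R1
  164.78.0.0/15 (164.78.0.0 - 164.79.255.255) -> R4
  164.79.128.0/17 (164.79.128.0 - 164.79.255.255) -> R22
More-specific entries that do NOT match:
  164.79.234.216/30 (164.79.234.216 - 164.79.234.219) does not contain 164.79.234.200
  164.79.234.204/30 (164.79.234.204 - 164.79.234.207) does not contain 164.79.234.200
  164.79.234.192/29 (164.79.234.192 - 164.79.234.199) does not contain 164.79.234.200
  164.79.238.200/29 (164.79.238.200 - 164.79.238.207) does not contain 164.79.234.200
  132.79.234.192/26 (132.79.234.192 - 132.79.234.255) does not contain 164.79.234.200
  164.79.232.128/25 (164.79.232.128 - 164.79.232.255) does not contain 164.79.234.200
  164.79.235.0/24 (164.79.235.0 - 164.79.235.255) does not contain 164.79.234.200
  164.79.236.0/22 (164.79.236.0 - 164.79.239.255) does not contain 164.79.234.200
  160.79.232.0/21 (160.79.232.0 - 160.79.239.255) does not contain 164.79.234.200
  164.79.192.0/19 (164.79.192.0 - 164.79.223.255) does not contain 164.79.234.200
Longest matching prefix is /17 -> next hop R22.

R22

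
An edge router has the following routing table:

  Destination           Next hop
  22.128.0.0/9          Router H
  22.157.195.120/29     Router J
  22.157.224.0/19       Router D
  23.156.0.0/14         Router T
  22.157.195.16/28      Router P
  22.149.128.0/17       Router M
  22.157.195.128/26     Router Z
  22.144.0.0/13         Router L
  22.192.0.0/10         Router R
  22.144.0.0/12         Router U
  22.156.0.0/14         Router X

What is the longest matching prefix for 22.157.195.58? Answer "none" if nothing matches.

Entries matching 22.157.195.58:
  22.128.0.0/9 (22.128.0.0 - 22.255.255.255)
  22.144.0.0/12 (22.144.0.0 - 22.159.255.255)
  22.156.0.0/14 (22.156.0.0 - 22.159.255.255)
Most specific is 22.156.0.0/14.

22.156.0.0/14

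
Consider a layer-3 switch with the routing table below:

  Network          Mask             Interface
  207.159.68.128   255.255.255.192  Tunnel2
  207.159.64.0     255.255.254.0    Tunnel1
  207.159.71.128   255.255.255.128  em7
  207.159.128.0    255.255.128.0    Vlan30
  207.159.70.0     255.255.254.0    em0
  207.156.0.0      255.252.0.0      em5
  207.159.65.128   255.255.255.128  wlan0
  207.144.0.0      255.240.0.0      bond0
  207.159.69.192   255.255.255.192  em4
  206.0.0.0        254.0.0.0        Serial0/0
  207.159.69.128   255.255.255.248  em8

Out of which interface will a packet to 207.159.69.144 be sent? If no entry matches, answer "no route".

Routes whose prefix contains 207.159.69.144:
  206.0.0.0/7 (206.0.0.0 - 207.255.255.255) -> Serial0/0
  207.144.0.0/12 (207.144.0.0 - 207.159.255.255) -> bond0
  207.156.0.0/14 (207.156.0.0 - 207.159.255.255) -> em5
More-specific entries that do NOT match:
  207.159.69.128/29 (207.159.69.128 - 207.159.69.135) does not contain 207.159.69.144
  207.159.68.128/26 (207.159.68.128 - 207.159.68.191) does not contain 207.159.69.144
  207.159.69.192/26 (207.159.69.192 - 207.159.69.255) does not contain 207.159.69.144
  207.159.71.128/25 (207.159.71.128 - 207.159.71.255) does not contain 207.159.69.144
  207.159.65.128/25 (207.159.65.128 - 207.159.65.255) does not contain 207.159.69.144
  207.159.64.0/23 (207.159.64.0 - 207.159.65.255) does not contain 207.159.69.144
  207.159.70.0/23 (207.159.70.0 - 207.159.71.255) does not contain 207.159.69.144
  207.159.128.0/17 (207.159.128.0 - 207.159.255.255) does not contain 207.159.69.144
Longest matching prefix is /14 -> interface em5.

em5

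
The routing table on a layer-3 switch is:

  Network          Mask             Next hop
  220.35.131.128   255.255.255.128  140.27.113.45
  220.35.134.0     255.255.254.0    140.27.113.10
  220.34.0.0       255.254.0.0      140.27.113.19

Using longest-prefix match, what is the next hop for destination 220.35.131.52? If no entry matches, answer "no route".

Routes whose prefix contains 220.35.131.52:
  220.34.0.0/15 (220.34.0.0 - 220.35.255.255) -> 140.27.113.19
More-specific entries that do NOT match:
  220.35.131.128/25 (220.35.131.128 - 220.35.131.255) does not contain 220.35.131.52
  220.35.134.0/23 (220.35.134.0 - 220.35.135.255) does not contain 220.35.131.52
Longest matching prefix is /15 -> next hop 140.27.113.19.

140.27.113.19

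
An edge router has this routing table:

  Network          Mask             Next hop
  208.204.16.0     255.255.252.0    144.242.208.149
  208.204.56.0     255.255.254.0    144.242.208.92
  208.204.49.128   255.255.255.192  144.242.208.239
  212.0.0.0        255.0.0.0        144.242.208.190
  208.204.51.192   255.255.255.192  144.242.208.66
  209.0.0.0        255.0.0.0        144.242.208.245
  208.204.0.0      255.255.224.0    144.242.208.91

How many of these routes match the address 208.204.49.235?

0

No listed prefix contains 208.204.49.235.
Total matching entries: 0.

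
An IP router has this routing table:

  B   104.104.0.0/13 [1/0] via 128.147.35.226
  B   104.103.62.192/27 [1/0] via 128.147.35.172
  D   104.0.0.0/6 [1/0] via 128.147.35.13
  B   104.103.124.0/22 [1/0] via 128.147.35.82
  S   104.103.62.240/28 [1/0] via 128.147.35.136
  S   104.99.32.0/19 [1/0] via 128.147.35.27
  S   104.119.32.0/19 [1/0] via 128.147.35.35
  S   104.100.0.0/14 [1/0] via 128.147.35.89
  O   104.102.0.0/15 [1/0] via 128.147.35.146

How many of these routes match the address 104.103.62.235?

3

Prefixes containing 104.103.62.235:
  104.0.0.0/6 (104.0.0.0 - 107.255.255.255)
  104.100.0.0/14 (104.100.0.0 - 104.103.255.255)
  104.102.0.0/15 (104.102.0.0 - 104.103.255.255)
Total matching entries: 3.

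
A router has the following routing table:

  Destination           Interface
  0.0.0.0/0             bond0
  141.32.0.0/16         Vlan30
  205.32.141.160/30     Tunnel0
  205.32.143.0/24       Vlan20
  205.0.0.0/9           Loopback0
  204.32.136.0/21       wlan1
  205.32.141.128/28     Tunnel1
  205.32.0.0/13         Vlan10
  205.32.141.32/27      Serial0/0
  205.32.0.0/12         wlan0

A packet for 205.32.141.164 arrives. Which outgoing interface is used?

Routes whose prefix contains 205.32.141.164:
  0.0.0.0/0 (default, matches everything) -> bond0
  205.0.0.0/9 (205.0.0.0 - 205.127.255.255) -> Loopback0
  205.32.0.0/12 (205.32.0.0 - 205.47.255.255) -> wlan0
  205.32.0.0/13 (205.32.0.0 - 205.39.255.255) -> Vlan10
More-specific entries that do NOT match:
  205.32.141.160/30 (205.32.141.160 - 205.32.141.163) does not contain 205.32.141.164
  205.32.141.128/28 (205.32.141.128 - 205.32.141.143) does not contain 205.32.141.164
  205.32.141.32/27 (205.32.141.32 - 205.32.141.63) does not contain 205.32.141.164
  205.32.143.0/24 (205.32.143.0 - 205.32.143.255) does not contain 205.32.141.164
  204.32.136.0/21 (204.32.136.0 - 204.32.143.255) does not contain 205.32.141.164
  141.32.0.0/16 (141.32.0.0 - 141.32.255.255) does not contain 205.32.141.164
Longest matching prefix is /13 -> interface Vlan10.

Vlan10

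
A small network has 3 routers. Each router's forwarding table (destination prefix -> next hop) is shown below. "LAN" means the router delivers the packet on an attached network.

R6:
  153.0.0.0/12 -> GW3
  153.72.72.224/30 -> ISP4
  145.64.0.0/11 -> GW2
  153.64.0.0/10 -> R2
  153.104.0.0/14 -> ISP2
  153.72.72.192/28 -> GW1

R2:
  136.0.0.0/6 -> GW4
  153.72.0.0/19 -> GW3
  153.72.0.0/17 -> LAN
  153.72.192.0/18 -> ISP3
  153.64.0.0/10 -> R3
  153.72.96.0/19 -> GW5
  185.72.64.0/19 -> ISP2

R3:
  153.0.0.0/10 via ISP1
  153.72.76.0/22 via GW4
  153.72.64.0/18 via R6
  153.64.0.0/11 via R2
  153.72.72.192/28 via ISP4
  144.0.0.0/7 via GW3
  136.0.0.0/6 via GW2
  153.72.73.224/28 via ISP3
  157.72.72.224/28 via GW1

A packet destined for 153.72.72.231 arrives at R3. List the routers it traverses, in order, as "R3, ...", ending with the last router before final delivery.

R3, R6, R2

At R3: longest match for 153.72.72.231 is 153.72.64.0/18 -> R6
At R6: longest match for 153.72.72.231 is 153.64.0.0/10 -> R2
At R2: longest match for 153.72.72.231 is 153.72.0.0/17 -> LAN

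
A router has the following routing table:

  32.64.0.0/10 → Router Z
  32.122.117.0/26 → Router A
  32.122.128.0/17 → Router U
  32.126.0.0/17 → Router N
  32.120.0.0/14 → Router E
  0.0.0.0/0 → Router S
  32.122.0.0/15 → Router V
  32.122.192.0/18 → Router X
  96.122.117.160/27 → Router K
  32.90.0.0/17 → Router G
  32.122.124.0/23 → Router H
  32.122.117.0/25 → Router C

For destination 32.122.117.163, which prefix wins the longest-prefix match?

Entries matching 32.122.117.163:
  0.0.0.0/0 (default, matches everything)
  32.64.0.0/10 (32.64.0.0 - 32.127.255.255)
  32.120.0.0/14 (32.120.0.0 - 32.123.255.255)
  32.122.0.0/15 (32.122.0.0 - 32.123.255.255)
Most specific is 32.122.0.0/15.

32.122.0.0/15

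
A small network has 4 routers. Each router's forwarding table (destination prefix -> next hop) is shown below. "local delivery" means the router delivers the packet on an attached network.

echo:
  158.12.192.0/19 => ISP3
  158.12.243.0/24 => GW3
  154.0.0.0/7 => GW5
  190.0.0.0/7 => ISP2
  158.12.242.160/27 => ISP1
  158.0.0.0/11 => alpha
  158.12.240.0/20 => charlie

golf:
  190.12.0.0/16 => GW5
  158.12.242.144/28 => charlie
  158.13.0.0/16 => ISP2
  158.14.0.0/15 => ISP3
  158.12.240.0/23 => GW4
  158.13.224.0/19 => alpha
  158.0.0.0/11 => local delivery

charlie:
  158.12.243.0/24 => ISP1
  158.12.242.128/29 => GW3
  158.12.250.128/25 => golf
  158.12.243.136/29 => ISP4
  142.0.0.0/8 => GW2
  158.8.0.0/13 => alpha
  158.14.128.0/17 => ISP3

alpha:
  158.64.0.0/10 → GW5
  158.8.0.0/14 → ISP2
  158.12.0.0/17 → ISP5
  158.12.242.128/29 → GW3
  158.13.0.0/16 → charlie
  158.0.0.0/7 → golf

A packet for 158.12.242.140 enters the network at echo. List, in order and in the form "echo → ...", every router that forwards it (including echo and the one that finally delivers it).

echo → charlie → alpha → golf

At echo: longest match for 158.12.242.140 is 158.12.240.0/20 -> charlie
At charlie: longest match for 158.12.242.140 is 158.8.0.0/13 -> alpha
At alpha: longest match for 158.12.242.140 is 158.0.0.0/7 -> golf
At golf: longest match for 158.12.242.140 is 158.0.0.0/11 -> local delivery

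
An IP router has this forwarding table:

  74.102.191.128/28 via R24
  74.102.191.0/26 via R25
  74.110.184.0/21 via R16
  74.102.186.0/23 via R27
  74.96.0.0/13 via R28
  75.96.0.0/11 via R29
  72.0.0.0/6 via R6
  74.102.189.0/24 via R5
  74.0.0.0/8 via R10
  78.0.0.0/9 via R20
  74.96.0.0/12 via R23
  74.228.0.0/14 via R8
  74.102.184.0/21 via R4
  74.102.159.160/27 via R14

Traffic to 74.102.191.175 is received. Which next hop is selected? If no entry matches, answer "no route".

R4

Routes whose prefix contains 74.102.191.175:
  72.0.0.0/6 (72.0.0.0 - 75.255.255.255) -> R6
  74.0.0.0/8 (74.0.0.0 - 74.255.255.255) -> R10
  74.96.0.0/12 (74.96.0.0 - 74.111.255.255) -> R23
  74.96.0.0/13 (74.96.0.0 - 74.103.255.255) -> R28
  74.102.184.0/21 (74.102.184.0 - 74.102.191.255) -> R4
More-specific entries that do NOT match:
  74.102.191.128/28 (74.102.191.128 - 74.102.191.143) does not contain 74.102.191.175
  74.102.159.160/27 (74.102.159.160 - 74.102.159.191) does not contain 74.102.191.175
  74.102.191.0/26 (74.102.191.0 - 74.102.191.63) does not contain 74.102.191.175
  74.102.189.0/24 (74.102.189.0 - 74.102.189.255) does not contain 74.102.191.175
  74.102.186.0/23 (74.102.186.0 - 74.102.187.255) does not contain 74.102.191.175
Longest matching prefix is /21 -> next hop R4.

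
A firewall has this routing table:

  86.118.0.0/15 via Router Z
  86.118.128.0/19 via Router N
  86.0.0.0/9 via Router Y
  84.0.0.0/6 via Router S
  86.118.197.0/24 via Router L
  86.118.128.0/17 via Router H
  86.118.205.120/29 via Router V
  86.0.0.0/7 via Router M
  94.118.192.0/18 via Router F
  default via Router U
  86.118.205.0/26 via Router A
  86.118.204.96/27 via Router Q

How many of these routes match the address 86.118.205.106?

Prefixes containing 86.118.205.106:
  0.0.0.0/0 (default, matches everything)
  84.0.0.0/6 (84.0.0.0 - 87.255.255.255)
  86.0.0.0/7 (86.0.0.0 - 87.255.255.255)
  86.0.0.0/9 (86.0.0.0 - 86.127.255.255)
  86.118.0.0/15 (86.118.0.0 - 86.119.255.255)
  86.118.128.0/17 (86.118.128.0 - 86.118.255.255)
Total matching entries: 6.

6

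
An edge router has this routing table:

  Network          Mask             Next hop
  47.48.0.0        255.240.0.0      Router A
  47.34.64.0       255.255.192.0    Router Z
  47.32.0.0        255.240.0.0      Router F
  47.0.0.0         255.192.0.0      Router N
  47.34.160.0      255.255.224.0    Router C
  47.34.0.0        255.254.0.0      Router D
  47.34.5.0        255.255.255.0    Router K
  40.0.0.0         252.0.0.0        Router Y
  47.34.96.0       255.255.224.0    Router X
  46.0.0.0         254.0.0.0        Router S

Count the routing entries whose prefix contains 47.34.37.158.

4

Prefixes containing 47.34.37.158:
  46.0.0.0/7 (46.0.0.0 - 47.255.255.255)
  47.0.0.0/10 (47.0.0.0 - 47.63.255.255)
  47.32.0.0/12 (47.32.0.0 - 47.47.255.255)
  47.34.0.0/15 (47.34.0.0 - 47.35.255.255)
Total matching entries: 4.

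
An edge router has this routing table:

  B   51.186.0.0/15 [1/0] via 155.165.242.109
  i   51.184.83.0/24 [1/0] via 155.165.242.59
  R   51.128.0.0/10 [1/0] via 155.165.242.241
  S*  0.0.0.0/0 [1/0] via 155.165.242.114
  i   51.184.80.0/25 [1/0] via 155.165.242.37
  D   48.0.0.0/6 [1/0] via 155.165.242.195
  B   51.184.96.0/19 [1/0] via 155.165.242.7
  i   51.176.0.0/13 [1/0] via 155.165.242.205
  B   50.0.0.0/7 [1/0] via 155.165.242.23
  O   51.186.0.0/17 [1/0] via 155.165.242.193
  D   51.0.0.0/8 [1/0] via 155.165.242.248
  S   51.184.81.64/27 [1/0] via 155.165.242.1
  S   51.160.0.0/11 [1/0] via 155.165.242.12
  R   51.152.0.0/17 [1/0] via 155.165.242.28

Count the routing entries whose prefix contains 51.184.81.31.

Prefixes containing 51.184.81.31:
  0.0.0.0/0 (default, matches everything)
  48.0.0.0/6 (48.0.0.0 - 51.255.255.255)
  50.0.0.0/7 (50.0.0.0 - 51.255.255.255)
  51.0.0.0/8 (51.0.0.0 - 51.255.255.255)
  51.128.0.0/10 (51.128.0.0 - 51.191.255.255)
  51.160.0.0/11 (51.160.0.0 - 51.191.255.255)
Total matching entries: 6.

6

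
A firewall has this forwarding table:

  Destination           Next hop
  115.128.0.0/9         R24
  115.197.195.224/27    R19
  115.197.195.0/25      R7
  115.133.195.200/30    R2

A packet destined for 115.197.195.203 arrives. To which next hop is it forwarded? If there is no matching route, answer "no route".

Routes whose prefix contains 115.197.195.203:
  115.128.0.0/9 (115.128.0.0 - 115.255.255.255) -> R24
More-specific entries that do NOT match:
  115.133.195.200/30 (115.133.195.200 - 115.133.195.203) does not contain 115.197.195.203
  115.197.195.224/27 (115.197.195.224 - 115.197.195.255) does not contain 115.197.195.203
  115.197.195.0/25 (115.197.195.0 - 115.197.195.127) does not contain 115.197.195.203
Longest matching prefix is /9 -> next hop R24.

R24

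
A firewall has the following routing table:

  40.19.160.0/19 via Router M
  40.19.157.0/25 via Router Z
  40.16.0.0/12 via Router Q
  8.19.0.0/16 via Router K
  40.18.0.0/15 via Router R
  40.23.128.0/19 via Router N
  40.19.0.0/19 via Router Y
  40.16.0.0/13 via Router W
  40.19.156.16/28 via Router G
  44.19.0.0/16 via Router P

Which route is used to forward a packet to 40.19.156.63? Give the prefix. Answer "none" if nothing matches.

40.18.0.0/15

Entries matching 40.19.156.63:
  40.16.0.0/12 (40.16.0.0 - 40.31.255.255)
  40.16.0.0/13 (40.16.0.0 - 40.23.255.255)
  40.18.0.0/15 (40.18.0.0 - 40.19.255.255)
Most specific is 40.18.0.0/15.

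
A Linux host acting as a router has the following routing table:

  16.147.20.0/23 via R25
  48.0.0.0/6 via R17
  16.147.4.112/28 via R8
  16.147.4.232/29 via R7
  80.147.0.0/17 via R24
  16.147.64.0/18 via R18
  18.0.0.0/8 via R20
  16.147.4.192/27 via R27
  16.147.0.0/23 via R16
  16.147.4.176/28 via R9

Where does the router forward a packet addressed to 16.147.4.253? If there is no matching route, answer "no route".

no route

No entry's prefix contains 16.147.4.253; there is no default route.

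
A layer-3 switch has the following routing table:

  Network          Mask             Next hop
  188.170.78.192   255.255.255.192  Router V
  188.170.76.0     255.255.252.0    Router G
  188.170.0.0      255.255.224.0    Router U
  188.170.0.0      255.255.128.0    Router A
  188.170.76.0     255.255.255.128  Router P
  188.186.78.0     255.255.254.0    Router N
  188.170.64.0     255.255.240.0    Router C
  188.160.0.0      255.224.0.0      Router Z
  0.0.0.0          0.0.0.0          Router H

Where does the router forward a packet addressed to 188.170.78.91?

Routes whose prefix contains 188.170.78.91:
  0.0.0.0/0 (default, matches everything) -> Router H
  188.160.0.0/11 (188.160.0.0 - 188.191.255.255) -> Router Z
  188.170.0.0/17 (188.170.0.0 - 188.170.127.255) -> Router A
  188.170.64.0/20 (188.170.64.0 - 188.170.79.255) -> Router C
  188.170.76.0/22 (188.170.76.0 - 188.170.79.255) -> Router G
More-specific entries that do NOT match:
  188.170.78.192/26 (188.170.78.192 - 188.170.78.255) does not contain 188.170.78.91
  188.170.76.0/25 (188.170.76.0 - 188.170.76.127) does not contain 188.170.78.91
  188.186.78.0/23 (188.186.78.0 - 188.186.79.255) does not contain 188.170.78.91
Longest matching prefix is /22 -> next hop Router G.

Router G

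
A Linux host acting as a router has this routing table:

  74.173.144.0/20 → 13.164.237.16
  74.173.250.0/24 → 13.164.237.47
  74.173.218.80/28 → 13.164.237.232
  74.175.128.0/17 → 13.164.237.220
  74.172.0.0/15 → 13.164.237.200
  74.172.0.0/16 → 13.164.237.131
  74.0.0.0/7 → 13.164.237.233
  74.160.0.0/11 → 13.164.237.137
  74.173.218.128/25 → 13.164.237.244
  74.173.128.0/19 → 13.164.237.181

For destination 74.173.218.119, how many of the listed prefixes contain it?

3

Prefixes containing 74.173.218.119:
  74.0.0.0/7 (74.0.0.0 - 75.255.255.255)
  74.160.0.0/11 (74.160.0.0 - 74.191.255.255)
  74.172.0.0/15 (74.172.0.0 - 74.173.255.255)
Total matching entries: 3.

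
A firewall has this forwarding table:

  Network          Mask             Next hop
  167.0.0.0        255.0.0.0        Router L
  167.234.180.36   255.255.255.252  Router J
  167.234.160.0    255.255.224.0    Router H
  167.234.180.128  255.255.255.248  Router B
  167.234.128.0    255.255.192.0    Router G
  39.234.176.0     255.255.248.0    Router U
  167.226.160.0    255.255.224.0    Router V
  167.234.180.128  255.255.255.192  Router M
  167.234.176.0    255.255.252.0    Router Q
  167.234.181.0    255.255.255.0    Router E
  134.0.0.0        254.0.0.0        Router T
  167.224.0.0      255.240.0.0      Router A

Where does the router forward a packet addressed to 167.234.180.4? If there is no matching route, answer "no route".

Routes whose prefix contains 167.234.180.4:
  167.0.0.0/8 (167.0.0.0 - 167.255.255.255) -> Router L
  167.224.0.0/12 (167.224.0.0 - 167.239.255.255) -> Router A
  167.234.128.0/18 (167.234.128.0 - 167.234.191.255) -> Router G
  167.234.160.0/19 (167.234.160.0 - 167.234.191.255) -> Router H
More-specific entries that do NOT match:
  167.234.180.36/30 (167.234.180.36 - 167.234.180.39) does not contain 167.234.180.4
  167.234.180.128/29 (167.234.180.128 - 167.234.180.135) does not contain 167.234.180.4
  167.234.180.128/26 (167.234.180.128 - 167.234.180.191) does not contain 167.234.180.4
  167.234.181.0/24 (167.234.181.0 - 167.234.181.255) does not contain 167.234.180.4
  167.234.176.0/22 (167.234.176.0 - 167.234.179.255) does not contain 167.234.180.4
  39.234.176.0/21 (39.234.176.0 - 39.234.183.255) does not contain 167.234.180.4
Longest matching prefix is /19 -> next hop Router H.

Router H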